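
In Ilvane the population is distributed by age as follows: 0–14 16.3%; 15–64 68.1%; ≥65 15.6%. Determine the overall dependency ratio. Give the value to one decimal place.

Total dependency ratio: 46.8

Total dependency ratio = (16.3 + 15.6) / 68.1 × 100 = 31.9 / 68.1 × 100 = 46.8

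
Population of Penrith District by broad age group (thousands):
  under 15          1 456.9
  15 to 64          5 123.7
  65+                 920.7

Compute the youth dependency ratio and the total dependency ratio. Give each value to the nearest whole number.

Youth dependency ratio = 1 456.9 / 5 123.7 × 100 = 28
Total dependency ratio = (1 456.9 + 920.7) / 5 123.7 × 100 = 2 377.6 / 5 123.7 × 100 = 46

Youth dependency ratio: 28
Total dependency ratio: 46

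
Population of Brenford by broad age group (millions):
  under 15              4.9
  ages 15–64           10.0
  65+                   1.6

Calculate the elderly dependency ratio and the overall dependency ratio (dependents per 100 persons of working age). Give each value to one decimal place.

Old-age dependency ratio: 16.0
Total dependency ratio: 65.0

Old-age dependency ratio = 1.6 / 10.0 × 100 = 16.0
Total dependency ratio = (4.9 + 1.6) / 10.0 × 100 = 6.5 / 10.0 × 100 = 65.0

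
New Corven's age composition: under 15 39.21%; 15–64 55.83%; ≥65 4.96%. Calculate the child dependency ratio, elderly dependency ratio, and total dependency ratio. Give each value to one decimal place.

Youth dependency ratio: 70.2
Old-age dependency ratio: 8.9
Total dependency ratio: 79.1

Youth dependency ratio = 39.21 / 55.83 × 100 = 70.2
Old-age dependency ratio = 4.96 / 55.83 × 100 = 8.9
Total dependency ratio = (39.21 + 4.96) / 55.83 × 100 = 44.17 / 55.83 × 100 = 79.1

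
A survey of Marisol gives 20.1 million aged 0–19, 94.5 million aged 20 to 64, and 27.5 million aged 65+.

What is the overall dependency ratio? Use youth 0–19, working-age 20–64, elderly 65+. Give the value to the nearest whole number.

Total dependency ratio: 50

Total dependency ratio = (20.1 + 27.5) / 94.5 × 100 = 47.6 / 94.5 × 100 = 50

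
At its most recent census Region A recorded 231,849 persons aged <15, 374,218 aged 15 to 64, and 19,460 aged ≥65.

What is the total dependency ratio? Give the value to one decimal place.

Total dependency ratio: 67.2

Total dependency ratio = (231,849 + 19,460) / 374,218 × 100 = 251,309 / 374,218 × 100 = 67.2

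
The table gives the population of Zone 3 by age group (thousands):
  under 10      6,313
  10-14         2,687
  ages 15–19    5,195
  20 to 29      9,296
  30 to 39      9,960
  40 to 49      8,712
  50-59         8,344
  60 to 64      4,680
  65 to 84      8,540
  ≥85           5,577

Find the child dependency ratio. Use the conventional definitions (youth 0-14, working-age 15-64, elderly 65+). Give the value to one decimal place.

0–14: 6,313 + 2,687 = 9,000
15–64: 5,195 + 9,296 + 9,960 + 8,712 + 8,344 + 4,680 = 46,187
65+: 8,540 + 5,577 = 14,117
Youth dependency ratio = 9,000 / 46,187 × 100 = 19.5

Youth dependency ratio: 19.5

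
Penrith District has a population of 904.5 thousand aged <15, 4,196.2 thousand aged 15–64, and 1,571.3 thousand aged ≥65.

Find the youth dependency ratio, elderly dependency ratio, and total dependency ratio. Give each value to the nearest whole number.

Youth dependency ratio = 904.5 / 4,196.2 × 100 = 22
Old-age dependency ratio = 1,571.3 / 4,196.2 × 100 = 37
Total dependency ratio = (904.5 + 1,571.3) / 4,196.2 × 100 = 2,475.8 / 4,196.2 × 100 = 59

Youth dependency ratio: 22
Old-age dependency ratio: 37
Total dependency ratio: 59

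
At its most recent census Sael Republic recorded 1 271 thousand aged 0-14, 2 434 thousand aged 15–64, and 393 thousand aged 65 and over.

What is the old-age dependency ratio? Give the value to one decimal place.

Old-age dependency ratio: 16.1

Old-age dependency ratio = 393 / 2 434 × 100 = 16.1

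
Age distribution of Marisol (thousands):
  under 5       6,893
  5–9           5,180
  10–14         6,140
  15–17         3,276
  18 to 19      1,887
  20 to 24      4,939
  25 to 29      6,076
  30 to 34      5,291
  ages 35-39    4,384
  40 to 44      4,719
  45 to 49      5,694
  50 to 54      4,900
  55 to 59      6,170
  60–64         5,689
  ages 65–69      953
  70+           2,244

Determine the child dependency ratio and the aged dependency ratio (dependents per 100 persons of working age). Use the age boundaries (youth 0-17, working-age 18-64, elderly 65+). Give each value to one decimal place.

Youth dependency ratio: 43.2
Old-age dependency ratio: 6.4

0–17: 6,893 + 5,180 + 6,140 + 3,276 = 21,489
18–64: 1,887 + 4,939 + 6,076 + 5,291 + 4,384 + 4,719 + 5,694 + 4,900 + 6,170 + 5,689 = 49,749
65+: 953 + 2,244 = 3,197
Youth dependency ratio = 21,489 / 49,749 × 100 = 43.2
Old-age dependency ratio = 3,197 / 49,749 × 100 = 6.4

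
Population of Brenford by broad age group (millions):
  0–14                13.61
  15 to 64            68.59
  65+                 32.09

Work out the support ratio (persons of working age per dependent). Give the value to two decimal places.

Support ratio = 68.59 / (13.61 + 32.09) = 68.59 / 45.70 = 1.50

Support ratio: 1.50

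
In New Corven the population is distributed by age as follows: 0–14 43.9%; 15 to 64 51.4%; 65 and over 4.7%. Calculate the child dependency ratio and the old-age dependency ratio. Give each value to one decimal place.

Youth dependency ratio: 85.4
Old-age dependency ratio: 9.1

Youth dependency ratio = 43.9 / 51.4 × 100 = 85.4
Old-age dependency ratio = 4.7 / 51.4 × 100 = 9.1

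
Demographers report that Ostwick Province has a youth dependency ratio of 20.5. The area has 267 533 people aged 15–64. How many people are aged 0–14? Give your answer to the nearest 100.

Youth dependency ratio = youth / working-age × 100
20.5 = Y / 267 533 × 100
⇒ 54 800

Aged 0–14: 54 800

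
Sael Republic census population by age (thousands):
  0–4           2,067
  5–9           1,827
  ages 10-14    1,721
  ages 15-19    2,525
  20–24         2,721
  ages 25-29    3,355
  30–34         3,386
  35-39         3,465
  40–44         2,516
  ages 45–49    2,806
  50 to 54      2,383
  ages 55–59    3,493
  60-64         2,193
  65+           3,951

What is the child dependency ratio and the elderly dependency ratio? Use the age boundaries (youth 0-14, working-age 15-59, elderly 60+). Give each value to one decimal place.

0–14: 2,067 + 1,827 + 1,721 = 5,615
15–59: 2,525 + 2,721 + 3,355 + 3,386 + 3,465 + 2,516 + 2,806 + 2,383 + 3,493 = 26,650
60+: 2,193 + 3,951 = 6,144
Youth dependency ratio = 5,615 / 26,650 × 100 = 21.1
Old-age dependency ratio = 6,144 / 26,650 × 100 = 23.1

Youth dependency ratio: 21.1
Old-age dependency ratio: 23.1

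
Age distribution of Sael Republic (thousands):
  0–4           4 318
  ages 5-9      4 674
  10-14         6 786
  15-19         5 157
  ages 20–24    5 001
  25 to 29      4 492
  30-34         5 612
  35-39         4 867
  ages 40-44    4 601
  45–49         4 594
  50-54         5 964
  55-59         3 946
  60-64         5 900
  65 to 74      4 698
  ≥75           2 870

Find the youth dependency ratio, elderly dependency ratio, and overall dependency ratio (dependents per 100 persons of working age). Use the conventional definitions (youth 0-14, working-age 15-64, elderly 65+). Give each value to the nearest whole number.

Youth dependency ratio: 31
Old-age dependency ratio: 15
Total dependency ratio: 47

0–14: 4 318 + 4 674 + 6 786 = 15 778
15–64: 5 157 + 5 001 + 4 492 + 5 612 + 4 867 + 4 601 + 4 594 + 5 964 + 3 946 + 5 900 = 50 134
65+: 4 698 + 2 870 = 7 568
Youth dependency ratio = 15 778 / 50 134 × 100 = 31
Old-age dependency ratio = 7 568 / 50 134 × 100 = 15
Total dependency ratio = (15 778 + 7 568) / 50 134 × 100 = 23 346 / 50 134 × 100 = 47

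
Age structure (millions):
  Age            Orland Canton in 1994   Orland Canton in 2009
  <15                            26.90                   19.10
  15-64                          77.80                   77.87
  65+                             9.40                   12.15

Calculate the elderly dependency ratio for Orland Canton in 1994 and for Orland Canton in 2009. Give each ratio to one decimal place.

Orland Canton in 1994: 9.40 / 77.80 × 100 = 12.1
Orland Canton in 2009: 12.15 / 77.87 × 100 = 15.6

Orland Canton in 1994: 12.1
Orland Canton in 2009: 15.6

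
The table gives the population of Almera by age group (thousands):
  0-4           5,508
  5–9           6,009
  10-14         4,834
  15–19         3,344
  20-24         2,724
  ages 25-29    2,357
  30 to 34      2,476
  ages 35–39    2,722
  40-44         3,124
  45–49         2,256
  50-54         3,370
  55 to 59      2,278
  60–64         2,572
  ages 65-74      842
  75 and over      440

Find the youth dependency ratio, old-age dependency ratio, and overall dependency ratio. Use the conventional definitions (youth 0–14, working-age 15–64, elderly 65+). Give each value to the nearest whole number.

0–14: 5,508 + 6,009 + 4,834 = 16,351
15–64: 3,344 + 2,724 + 2,357 + 2,476 + 2,722 + 3,124 + 2,256 + 3,370 + 2,278 + 2,572 = 27,223
65+: 842 + 440 = 1,282
Youth dependency ratio = 16,351 / 27,223 × 100 = 60
Old-age dependency ratio = 1,282 / 27,223 × 100 = 5
Total dependency ratio = (16,351 + 1,282) / 27,223 × 100 = 17,633 / 27,223 × 100 = 65

Youth dependency ratio: 60
Old-age dependency ratio: 5
Total dependency ratio: 65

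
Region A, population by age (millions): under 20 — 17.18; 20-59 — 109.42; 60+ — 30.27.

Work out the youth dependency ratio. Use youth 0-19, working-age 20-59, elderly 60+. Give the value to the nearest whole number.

Youth dependency ratio: 16

Youth dependency ratio = 17.18 / 109.42 × 100 = 16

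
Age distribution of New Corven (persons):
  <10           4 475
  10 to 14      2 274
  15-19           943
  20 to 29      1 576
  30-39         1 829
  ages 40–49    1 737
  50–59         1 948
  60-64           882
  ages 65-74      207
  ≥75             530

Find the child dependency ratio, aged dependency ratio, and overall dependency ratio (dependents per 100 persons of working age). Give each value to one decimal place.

Youth dependency ratio: 75.7
Old-age dependency ratio: 8.3
Total dependency ratio: 84.0

0–14: 4 475 + 2 274 = 6 749
15–64: 943 + 1 576 + 1 829 + 1 737 + 1 948 + 882 = 8 915
65+: 207 + 530 = 737
Youth dependency ratio = 6 749 / 8 915 × 100 = 75.7
Old-age dependency ratio = 737 / 8 915 × 100 = 8.3
Total dependency ratio = (6 749 + 737) / 8 915 × 100 = 7 486 / 8 915 × 100 = 84.0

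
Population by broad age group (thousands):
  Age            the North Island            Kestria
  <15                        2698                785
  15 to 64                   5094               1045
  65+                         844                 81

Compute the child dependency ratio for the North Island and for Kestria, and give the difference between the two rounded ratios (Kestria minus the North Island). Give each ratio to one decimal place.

the North Island: 53.0
Kestria: 75.1
Difference: +22.1

the North Island: 2698 / 5094 × 100 = 53.0
Kestria: 785 / 1045 × 100 = 75.1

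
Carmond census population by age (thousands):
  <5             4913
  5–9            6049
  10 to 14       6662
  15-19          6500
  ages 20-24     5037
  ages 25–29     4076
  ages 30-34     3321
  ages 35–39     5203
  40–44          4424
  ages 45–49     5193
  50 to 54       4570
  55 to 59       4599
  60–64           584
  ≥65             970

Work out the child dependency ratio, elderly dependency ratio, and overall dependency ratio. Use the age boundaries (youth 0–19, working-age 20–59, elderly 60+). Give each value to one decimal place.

Youth dependency ratio: 66.2
Old-age dependency ratio: 4.3
Total dependency ratio: 70.5

0–19: 4913 + 6049 + 6662 + 6500 = 24124
20–59: 5037 + 4076 + 3321 + 5203 + 4424 + 5193 + 4570 + 4599 = 36423
60+: 584 + 970 = 1554
Youth dependency ratio = 24124 / 36423 × 100 = 66.2
Old-age dependency ratio = 1554 / 36423 × 100 = 4.3
Total dependency ratio = (24124 + 1554) / 36423 × 100 = 25678 / 36423 × 100 = 70.5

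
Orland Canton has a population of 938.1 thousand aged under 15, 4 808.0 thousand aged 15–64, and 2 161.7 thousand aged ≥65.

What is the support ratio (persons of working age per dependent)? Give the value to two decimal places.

Support ratio = 4 808.0 / (938.1 + 2 161.7) = 4 808.0 / 3 099.8 = 1.55

Support ratio: 1.55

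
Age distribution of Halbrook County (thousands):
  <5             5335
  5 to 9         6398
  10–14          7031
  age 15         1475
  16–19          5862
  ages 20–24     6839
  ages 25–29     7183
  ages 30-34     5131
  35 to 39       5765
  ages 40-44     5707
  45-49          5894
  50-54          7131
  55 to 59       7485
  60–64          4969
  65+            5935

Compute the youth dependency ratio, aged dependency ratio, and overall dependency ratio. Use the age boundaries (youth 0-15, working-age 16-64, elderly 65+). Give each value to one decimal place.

Youth dependency ratio: 32.7
Old-age dependency ratio: 9.6
Total dependency ratio: 42.2

0–15: 5335 + 6398 + 7031 + 1475 = 20239
16–64: 5862 + 6839 + 7183 + 5131 + 5765 + 5707 + 5894 + 7131 + 7485 + 4969 = 61966
65+: 5935
Youth dependency ratio = 20239 / 61966 × 100 = 32.7
Old-age dependency ratio = 5935 / 61966 × 100 = 9.6
Total dependency ratio = (20239 + 5935) / 61966 × 100 = 26174 / 61966 × 100 = 42.2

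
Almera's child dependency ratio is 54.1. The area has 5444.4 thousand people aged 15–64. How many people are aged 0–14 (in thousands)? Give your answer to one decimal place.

Aged 0–14: 2945.4

Youth dependency ratio = youth / working-age × 100
54.1 = Y / 5444.4 × 100
⇒ 2945.4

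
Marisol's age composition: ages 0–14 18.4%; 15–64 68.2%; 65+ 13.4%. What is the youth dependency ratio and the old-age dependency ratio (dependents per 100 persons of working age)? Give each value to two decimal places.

Youth dependency ratio = 18.4 / 68.2 × 100 = 26.98
Old-age dependency ratio = 13.4 / 68.2 × 100 = 19.65

Youth dependency ratio: 26.98
Old-age dependency ratio: 19.65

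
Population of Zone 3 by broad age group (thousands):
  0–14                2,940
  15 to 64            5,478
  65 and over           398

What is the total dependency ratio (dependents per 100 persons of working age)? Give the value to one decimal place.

Total dependency ratio: 60.9

Total dependency ratio = (2,940 + 398) / 5,478 × 100 = 3,338 / 5,478 × 100 = 60.9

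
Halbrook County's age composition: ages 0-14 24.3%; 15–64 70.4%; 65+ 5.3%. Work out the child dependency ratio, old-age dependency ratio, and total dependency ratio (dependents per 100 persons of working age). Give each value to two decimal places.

Youth dependency ratio = 24.3 / 70.4 × 100 = 34.52
Old-age dependency ratio = 5.3 / 70.4 × 100 = 7.53
Total dependency ratio = (24.3 + 5.3) / 70.4 × 100 = 29.6 / 70.4 × 100 = 42.05

Youth dependency ratio: 34.52
Old-age dependency ratio: 7.53
Total dependency ratio: 42.05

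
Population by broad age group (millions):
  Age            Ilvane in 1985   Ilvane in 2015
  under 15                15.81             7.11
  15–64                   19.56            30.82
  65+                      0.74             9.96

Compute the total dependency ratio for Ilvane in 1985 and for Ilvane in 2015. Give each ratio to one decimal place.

Ilvane in 1985: (15.81 + 0.74) / 19.56 × 100 = 16.55 / 19.56 × 100 = 84.6
Ilvane in 2015: (7.11 + 9.96) / 30.82 × 100 = 17.07 / 30.82 × 100 = 55.4

Ilvane in 1985: 84.6
Ilvane in 2015: 55.4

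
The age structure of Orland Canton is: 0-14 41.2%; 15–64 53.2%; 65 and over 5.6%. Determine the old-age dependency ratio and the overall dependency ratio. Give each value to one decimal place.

Old-age dependency ratio = 5.6 / 53.2 × 100 = 10.5
Total dependency ratio = (41.2 + 5.6) / 53.2 × 100 = 46.8 / 53.2 × 100 = 88.0

Old-age dependency ratio: 10.5
Total dependency ratio: 88.0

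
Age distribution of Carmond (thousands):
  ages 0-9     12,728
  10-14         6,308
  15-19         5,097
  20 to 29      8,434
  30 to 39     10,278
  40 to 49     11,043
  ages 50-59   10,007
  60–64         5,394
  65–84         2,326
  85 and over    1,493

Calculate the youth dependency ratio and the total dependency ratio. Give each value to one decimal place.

Youth dependency ratio: 37.9
Total dependency ratio: 45.5

0–14: 12,728 + 6,308 = 19,036
15–64: 5,097 + 8,434 + 10,278 + 11,043 + 10,007 + 5,394 = 50,253
65+: 2,326 + 1,493 = 3,819
Youth dependency ratio = 19,036 / 50,253 × 100 = 37.9
Total dependency ratio = (19,036 + 3,819) / 50,253 × 100 = 22,855 / 50,253 × 100 = 45.5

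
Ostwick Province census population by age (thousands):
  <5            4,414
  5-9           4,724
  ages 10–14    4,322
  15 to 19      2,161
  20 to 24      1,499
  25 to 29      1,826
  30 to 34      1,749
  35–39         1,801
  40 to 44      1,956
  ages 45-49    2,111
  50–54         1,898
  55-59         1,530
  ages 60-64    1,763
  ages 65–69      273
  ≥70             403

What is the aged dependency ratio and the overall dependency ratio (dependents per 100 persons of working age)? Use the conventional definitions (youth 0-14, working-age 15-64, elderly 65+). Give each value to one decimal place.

Old-age dependency ratio: 3.7
Total dependency ratio: 77.3

0–14: 4,414 + 4,724 + 4,322 = 13,460
15–64: 2,161 + 1,499 + 1,826 + 1,749 + 1,801 + 1,956 + 2,111 + 1,898 + 1,530 + 1,763 = 18,294
65+: 273 + 403 = 676
Old-age dependency ratio = 676 / 18,294 × 100 = 3.7
Total dependency ratio = (13,460 + 676) / 18,294 × 100 = 14,136 / 18,294 × 100 = 77.3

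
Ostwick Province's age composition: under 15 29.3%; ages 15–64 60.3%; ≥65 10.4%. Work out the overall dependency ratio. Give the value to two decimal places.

Total dependency ratio = (29.3 + 10.4) / 60.3 × 100 = 39.7 / 60.3 × 100 = 65.84

Total dependency ratio: 65.84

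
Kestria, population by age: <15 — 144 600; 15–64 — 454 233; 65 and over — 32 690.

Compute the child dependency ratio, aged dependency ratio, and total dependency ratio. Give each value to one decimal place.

Youth dependency ratio: 31.8
Old-age dependency ratio: 7.2
Total dependency ratio: 39.0

Youth dependency ratio = 144 600 / 454 233 × 100 = 31.8
Old-age dependency ratio = 32 690 / 454 233 × 100 = 7.2
Total dependency ratio = (144 600 + 32 690) / 454 233 × 100 = 177 290 / 454 233 × 100 = 39.0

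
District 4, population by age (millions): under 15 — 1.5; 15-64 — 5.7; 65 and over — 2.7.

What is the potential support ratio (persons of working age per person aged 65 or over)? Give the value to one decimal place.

Potential support ratio: 2.1

Potential support ratio = 5.7 / 2.7 = 2.1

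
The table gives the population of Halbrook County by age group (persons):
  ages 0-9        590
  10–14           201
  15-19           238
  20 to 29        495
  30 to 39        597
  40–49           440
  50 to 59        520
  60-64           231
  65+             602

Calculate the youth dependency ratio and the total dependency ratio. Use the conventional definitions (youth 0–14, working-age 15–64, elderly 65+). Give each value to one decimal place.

0–14: 590 + 201 = 791
15–64: 238 + 495 + 597 + 440 + 520 + 231 = 2 521
65+: 602
Youth dependency ratio = 791 / 2 521 × 100 = 31.4
Total dependency ratio = (791 + 602) / 2 521 × 100 = 1 393 / 2 521 × 100 = 55.3

Youth dependency ratio: 31.4
Total dependency ratio: 55.3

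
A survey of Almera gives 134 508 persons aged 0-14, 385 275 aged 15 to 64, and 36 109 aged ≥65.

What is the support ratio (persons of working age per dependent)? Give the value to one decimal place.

Support ratio = 385 275 / (134 508 + 36 109) = 385 275 / 170 617 = 2.3

Support ratio: 2.3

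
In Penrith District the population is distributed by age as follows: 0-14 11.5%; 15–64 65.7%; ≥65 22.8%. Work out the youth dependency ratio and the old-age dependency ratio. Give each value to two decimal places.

Youth dependency ratio: 17.50
Old-age dependency ratio: 34.70

Youth dependency ratio = 11.5 / 65.7 × 100 = 17.50
Old-age dependency ratio = 22.8 / 65.7 × 100 = 34.70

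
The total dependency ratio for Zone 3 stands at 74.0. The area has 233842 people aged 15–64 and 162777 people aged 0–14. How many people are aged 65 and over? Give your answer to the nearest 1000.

Total dependency ratio = (youth + elderly) / working-age × 100
74.0 = (162777 + E) / 233842 × 100
⇒ 10000

Aged 65 and over: 10000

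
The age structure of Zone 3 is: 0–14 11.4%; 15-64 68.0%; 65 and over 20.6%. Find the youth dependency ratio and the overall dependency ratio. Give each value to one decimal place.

Youth dependency ratio = 11.4 / 68.0 × 100 = 16.8
Total dependency ratio = (11.4 + 20.6) / 68.0 × 100 = 32.0 / 68.0 × 100 = 47.1

Youth dependency ratio: 16.8
Total dependency ratio: 47.1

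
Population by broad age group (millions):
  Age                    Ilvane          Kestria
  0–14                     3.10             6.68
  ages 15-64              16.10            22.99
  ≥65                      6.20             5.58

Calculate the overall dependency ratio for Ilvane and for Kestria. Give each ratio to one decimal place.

Ilvane: 57.8
Kestria: 53.3

Ilvane: (3.10 + 6.20) / 16.10 × 100 = 9.30 / 16.10 × 100 = 57.8
Kestria: (6.68 + 5.58) / 22.99 × 100 = 12.26 / 22.99 × 100 = 53.3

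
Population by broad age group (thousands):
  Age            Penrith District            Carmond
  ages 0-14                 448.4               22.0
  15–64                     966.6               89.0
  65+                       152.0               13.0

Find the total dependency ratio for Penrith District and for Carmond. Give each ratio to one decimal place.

Penrith District: 62.1
Carmond: 39.3

Penrith District: (448.4 + 152.0) / 966.6 × 100 = 600.4 / 966.6 × 100 = 62.1
Carmond: (22.0 + 13.0) / 89.0 × 100 = 35.0 / 89.0 × 100 = 39.3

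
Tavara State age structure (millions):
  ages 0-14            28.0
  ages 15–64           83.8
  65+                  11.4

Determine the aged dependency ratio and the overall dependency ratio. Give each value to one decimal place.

Old-age dependency ratio: 13.6
Total dependency ratio: 47.0

Old-age dependency ratio = 11.4 / 83.8 × 100 = 13.6
Total dependency ratio = (28.0 + 11.4) / 83.8 × 100 = 39.4 / 83.8 × 100 = 47.0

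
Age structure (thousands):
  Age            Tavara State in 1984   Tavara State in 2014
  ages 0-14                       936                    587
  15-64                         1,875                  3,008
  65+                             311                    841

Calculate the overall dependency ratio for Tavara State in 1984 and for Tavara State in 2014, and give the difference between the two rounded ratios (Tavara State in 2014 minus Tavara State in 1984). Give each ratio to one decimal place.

Tavara State in 1984: (936 + 311) / 1,875 × 100 = 1,247 / 1,875 × 100 = 66.5
Tavara State in 2014: (587 + 841) / 3,008 × 100 = 1,428 / 3,008 × 100 = 47.5

Tavara State in 1984: 66.5
Tavara State in 2014: 47.5
Difference: -19.0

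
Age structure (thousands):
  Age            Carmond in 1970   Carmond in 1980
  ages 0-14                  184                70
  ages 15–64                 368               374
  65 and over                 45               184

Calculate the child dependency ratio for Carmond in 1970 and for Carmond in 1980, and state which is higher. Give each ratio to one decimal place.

Carmond in 1970: 184 / 368 × 100 = 50.0
Carmond in 1980: 70 / 374 × 100 = 18.7

Carmond in 1970: 50.0
Carmond in 1980: 18.7
Higher: Carmond in 1970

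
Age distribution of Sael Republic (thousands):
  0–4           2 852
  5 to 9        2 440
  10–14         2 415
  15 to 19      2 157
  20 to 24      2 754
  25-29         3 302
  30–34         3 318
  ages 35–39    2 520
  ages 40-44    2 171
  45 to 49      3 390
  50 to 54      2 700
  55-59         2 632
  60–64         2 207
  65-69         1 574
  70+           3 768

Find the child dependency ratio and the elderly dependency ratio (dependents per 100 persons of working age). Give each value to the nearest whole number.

Youth dependency ratio: 28
Old-age dependency ratio: 20

0–14: 2 852 + 2 440 + 2 415 = 7 707
15–64: 2 157 + 2 754 + 3 302 + 3 318 + 2 520 + 2 171 + 3 390 + 2 700 + 2 632 + 2 207 = 27 151
65+: 1 574 + 3 768 = 5 342
Youth dependency ratio = 7 707 / 27 151 × 100 = 28
Old-age dependency ratio = 5 342 / 27 151 × 100 = 20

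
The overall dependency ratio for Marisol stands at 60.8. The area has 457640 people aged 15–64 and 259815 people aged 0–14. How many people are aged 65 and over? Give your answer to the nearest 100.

Aged 65 and over: 18400

Total dependency ratio = (youth + elderly) / working-age × 100
60.8 = (259815 + E) / 457640 × 100
⇒ 18400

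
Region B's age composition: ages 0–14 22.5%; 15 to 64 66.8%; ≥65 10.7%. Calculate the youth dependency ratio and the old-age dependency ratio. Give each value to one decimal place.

Youth dependency ratio = 22.5 / 66.8 × 100 = 33.7
Old-age dependency ratio = 10.7 / 66.8 × 100 = 16.0

Youth dependency ratio: 33.7
Old-age dependency ratio: 16.0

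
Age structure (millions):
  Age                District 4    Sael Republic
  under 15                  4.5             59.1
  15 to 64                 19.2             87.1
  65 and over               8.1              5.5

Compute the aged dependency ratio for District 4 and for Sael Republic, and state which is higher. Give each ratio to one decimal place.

District 4: 8.1 / 19.2 × 100 = 42.2
Sael Republic: 5.5 / 87.1 × 100 = 6.3

District 4: 42.2
Sael Republic: 6.3
Higher: District 4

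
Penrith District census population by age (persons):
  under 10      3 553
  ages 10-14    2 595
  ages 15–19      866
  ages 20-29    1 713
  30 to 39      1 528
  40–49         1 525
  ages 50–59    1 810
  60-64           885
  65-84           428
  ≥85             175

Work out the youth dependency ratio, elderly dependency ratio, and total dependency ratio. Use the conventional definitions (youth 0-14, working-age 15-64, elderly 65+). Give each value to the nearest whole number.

Youth dependency ratio: 74
Old-age dependency ratio: 7
Total dependency ratio: 81

0–14: 3 553 + 2 595 = 6 148
15–64: 866 + 1 713 + 1 528 + 1 525 + 1 810 + 885 = 8 327
65+: 428 + 175 = 603
Youth dependency ratio = 6 148 / 8 327 × 100 = 74
Old-age dependency ratio = 603 / 8 327 × 100 = 7
Total dependency ratio = (6 148 + 603) / 8 327 × 100 = 6 751 / 8 327 × 100 = 81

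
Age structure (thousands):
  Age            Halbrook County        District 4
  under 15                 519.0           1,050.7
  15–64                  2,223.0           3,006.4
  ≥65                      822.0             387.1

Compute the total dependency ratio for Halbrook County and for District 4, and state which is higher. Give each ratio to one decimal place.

Halbrook County: (519.0 + 822.0) / 2,223.0 × 100 = 1,341.0 / 2,223.0 × 100 = 60.3
District 4: (1,050.7 + 387.1) / 3,006.4 × 100 = 1,437.8 / 3,006.4 × 100 = 47.8

Halbrook County: 60.3
District 4: 47.8
Higher: Halbrook County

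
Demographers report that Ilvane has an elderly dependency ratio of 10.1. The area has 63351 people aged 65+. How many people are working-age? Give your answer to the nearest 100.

Working-age: 627200

Old-age dependency ratio = elderly / working-age × 100
10.1 = 63351 / W × 100
⇒ 627200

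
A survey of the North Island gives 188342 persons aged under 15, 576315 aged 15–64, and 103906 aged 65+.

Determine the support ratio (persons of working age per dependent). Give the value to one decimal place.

Support ratio = 576315 / (188342 + 103906) = 576315 / 292248 = 2.0

Support ratio: 2.0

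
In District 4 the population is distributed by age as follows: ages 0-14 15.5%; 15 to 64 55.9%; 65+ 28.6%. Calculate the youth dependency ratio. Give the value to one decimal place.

Youth dependency ratio: 27.7

Youth dependency ratio = 15.5 / 55.9 × 100 = 27.7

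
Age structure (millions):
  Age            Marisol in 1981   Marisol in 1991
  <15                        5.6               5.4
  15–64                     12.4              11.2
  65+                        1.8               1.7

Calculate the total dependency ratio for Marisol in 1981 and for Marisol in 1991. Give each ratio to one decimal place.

Marisol in 1981: (5.6 + 1.8) / 12.4 × 100 = 7.4 / 12.4 × 100 = 59.7
Marisol in 1991: (5.4 + 1.7) / 11.2 × 100 = 7.1 / 11.2 × 100 = 63.4

Marisol in 1981: 59.7
Marisol in 1991: 63.4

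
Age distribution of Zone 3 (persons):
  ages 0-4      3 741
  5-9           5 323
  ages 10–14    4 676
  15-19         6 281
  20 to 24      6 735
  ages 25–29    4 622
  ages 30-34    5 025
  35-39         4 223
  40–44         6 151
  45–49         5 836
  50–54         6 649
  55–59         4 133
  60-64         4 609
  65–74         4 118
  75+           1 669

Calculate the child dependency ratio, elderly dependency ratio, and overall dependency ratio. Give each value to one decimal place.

Youth dependency ratio: 25.3
Old-age dependency ratio: 10.7
Total dependency ratio: 36.0

0–14: 3 741 + 5 323 + 4 676 = 13 740
15–64: 6 281 + 6 735 + 4 622 + 5 025 + 4 223 + 6 151 + 5 836 + 6 649 + 4 133 + 4 609 = 54 264
65+: 4 118 + 1 669 = 5 787
Youth dependency ratio = 13 740 / 54 264 × 100 = 25.3
Old-age dependency ratio = 5 787 / 54 264 × 100 = 10.7
Total dependency ratio = (13 740 + 5 787) / 54 264 × 100 = 19 527 / 54 264 × 100 = 36.0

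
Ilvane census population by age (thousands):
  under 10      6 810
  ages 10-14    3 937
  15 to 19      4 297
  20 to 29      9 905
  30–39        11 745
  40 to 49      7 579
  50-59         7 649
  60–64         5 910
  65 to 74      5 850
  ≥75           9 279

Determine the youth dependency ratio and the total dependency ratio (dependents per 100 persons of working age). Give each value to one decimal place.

0–14: 6 810 + 3 937 = 10 747
15–64: 4 297 + 9 905 + 11 745 + 7 579 + 7 649 + 5 910 = 47 085
65+: 5 850 + 9 279 = 15 129
Youth dependency ratio = 10 747 / 47 085 × 100 = 22.8
Total dependency ratio = (10 747 + 15 129) / 47 085 × 100 = 25 876 / 47 085 × 100 = 55.0

Youth dependency ratio: 22.8
Total dependency ratio: 55.0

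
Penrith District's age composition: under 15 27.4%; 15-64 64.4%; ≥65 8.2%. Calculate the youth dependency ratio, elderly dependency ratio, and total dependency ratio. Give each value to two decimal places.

Youth dependency ratio = 27.4 / 64.4 × 100 = 42.55
Old-age dependency ratio = 8.2 / 64.4 × 100 = 12.73
Total dependency ratio = (27.4 + 8.2) / 64.4 × 100 = 35.6 / 64.4 × 100 = 55.28

Youth dependency ratio: 42.55
Old-age dependency ratio: 12.73
Total dependency ratio: 55.28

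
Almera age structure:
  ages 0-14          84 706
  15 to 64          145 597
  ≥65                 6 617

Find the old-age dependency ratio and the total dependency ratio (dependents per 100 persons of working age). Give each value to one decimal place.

Old-age dependency ratio = 6 617 / 145 597 × 100 = 4.5
Total dependency ratio = (84 706 + 6 617) / 145 597 × 100 = 91 323 / 145 597 × 100 = 62.7

Old-age dependency ratio: 4.5
Total dependency ratio: 62.7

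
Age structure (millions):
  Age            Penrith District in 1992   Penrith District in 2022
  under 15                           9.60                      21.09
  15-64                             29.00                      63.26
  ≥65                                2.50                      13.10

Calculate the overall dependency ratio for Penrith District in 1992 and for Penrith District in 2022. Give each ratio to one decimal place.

Penrith District in 1992: 41.7
Penrith District in 2022: 54.0

Penrith District in 1992: (9.60 + 2.50) / 29.00 × 100 = 12.10 / 29.00 × 100 = 41.7
Penrith District in 2022: (21.09 + 13.10) / 63.26 × 100 = 34.19 / 63.26 × 100 = 54.0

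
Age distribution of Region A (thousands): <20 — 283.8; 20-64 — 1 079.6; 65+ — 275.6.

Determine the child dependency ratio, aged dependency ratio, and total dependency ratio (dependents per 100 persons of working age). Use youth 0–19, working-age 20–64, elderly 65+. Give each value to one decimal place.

Youth dependency ratio: 26.3
Old-age dependency ratio: 25.5
Total dependency ratio: 51.8

Youth dependency ratio = 283.8 / 1 079.6 × 100 = 26.3
Old-age dependency ratio = 275.6 / 1 079.6 × 100 = 25.5
Total dependency ratio = (283.8 + 275.6) / 1 079.6 × 100 = 559.4 / 1 079.6 × 100 = 51.8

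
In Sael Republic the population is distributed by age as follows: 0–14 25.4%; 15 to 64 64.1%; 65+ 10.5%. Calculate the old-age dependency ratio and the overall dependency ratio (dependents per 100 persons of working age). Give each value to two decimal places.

Old-age dependency ratio: 16.38
Total dependency ratio: 56.01

Old-age dependency ratio = 10.5 / 64.1 × 100 = 16.38
Total dependency ratio = (25.4 + 10.5) / 64.1 × 100 = 35.9 / 64.1 × 100 = 56.01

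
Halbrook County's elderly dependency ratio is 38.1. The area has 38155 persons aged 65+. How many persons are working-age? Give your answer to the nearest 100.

Old-age dependency ratio = elderly / working-age × 100
38.1 = 38155 / W × 100
⇒ 100100

Working-age: 100100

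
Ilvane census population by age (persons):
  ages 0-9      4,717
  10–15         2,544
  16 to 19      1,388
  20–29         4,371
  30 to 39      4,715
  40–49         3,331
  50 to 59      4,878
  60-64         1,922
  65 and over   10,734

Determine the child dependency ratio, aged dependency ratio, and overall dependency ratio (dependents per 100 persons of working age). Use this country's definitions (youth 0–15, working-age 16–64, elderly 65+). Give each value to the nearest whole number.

0–15: 4,717 + 2,544 = 7,261
16–64: 1,388 + 4,371 + 4,715 + 3,331 + 4,878 + 1,922 = 20,605
65+: 10,734
Youth dependency ratio = 7,261 / 20,605 × 100 = 35
Old-age dependency ratio = 10,734 / 20,605 × 100 = 52
Total dependency ratio = (7,261 + 10,734) / 20,605 × 100 = 17,995 / 20,605 × 100 = 87

Youth dependency ratio: 35
Old-age dependency ratio: 52
Total dependency ratio: 87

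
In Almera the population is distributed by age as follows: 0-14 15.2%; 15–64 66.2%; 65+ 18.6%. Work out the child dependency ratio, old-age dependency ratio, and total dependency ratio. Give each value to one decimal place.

Youth dependency ratio = 15.2 / 66.2 × 100 = 23.0
Old-age dependency ratio = 18.6 / 66.2 × 100 = 28.1
Total dependency ratio = (15.2 + 18.6) / 66.2 × 100 = 33.8 / 66.2 × 100 = 51.1

Youth dependency ratio: 23.0
Old-age dependency ratio: 28.1
Total dependency ratio: 51.1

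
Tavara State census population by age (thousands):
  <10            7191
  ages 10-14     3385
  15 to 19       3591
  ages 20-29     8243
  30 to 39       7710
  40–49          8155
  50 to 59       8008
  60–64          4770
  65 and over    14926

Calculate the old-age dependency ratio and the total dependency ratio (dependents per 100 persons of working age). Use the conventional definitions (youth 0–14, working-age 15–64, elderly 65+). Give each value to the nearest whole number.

Old-age dependency ratio: 37
Total dependency ratio: 63

0–14: 7191 + 3385 = 10576
15–64: 3591 + 8243 + 7710 + 8155 + 8008 + 4770 = 40477
65+: 14926
Old-age dependency ratio = 14926 / 40477 × 100 = 37
Total dependency ratio = (10576 + 14926) / 40477 × 100 = 25502 / 40477 × 100 = 63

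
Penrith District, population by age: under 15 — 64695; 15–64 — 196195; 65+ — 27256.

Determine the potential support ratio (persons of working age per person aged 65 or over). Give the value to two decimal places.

Potential support ratio = 196195 / 27256 = 7.20

Potential support ratio: 7.20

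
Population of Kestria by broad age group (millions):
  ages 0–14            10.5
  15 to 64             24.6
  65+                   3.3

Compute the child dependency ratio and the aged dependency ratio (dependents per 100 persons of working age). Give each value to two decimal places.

Youth dependency ratio: 42.68
Old-age dependency ratio: 13.41

Youth dependency ratio = 10.5 / 24.6 × 100 = 42.68
Old-age dependency ratio = 3.3 / 24.6 × 100 = 13.41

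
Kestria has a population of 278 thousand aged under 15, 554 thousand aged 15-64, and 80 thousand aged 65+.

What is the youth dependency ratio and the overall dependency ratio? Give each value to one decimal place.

Youth dependency ratio = 278 / 554 × 100 = 50.2
Total dependency ratio = (278 + 80) / 554 × 100 = 358 / 554 × 100 = 64.6

Youth dependency ratio: 50.2
Total dependency ratio: 64.6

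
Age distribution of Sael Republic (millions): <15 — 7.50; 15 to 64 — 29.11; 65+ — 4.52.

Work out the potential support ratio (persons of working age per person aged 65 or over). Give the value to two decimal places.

Potential support ratio: 6.44

Potential support ratio = 29.11 / 4.52 = 6.44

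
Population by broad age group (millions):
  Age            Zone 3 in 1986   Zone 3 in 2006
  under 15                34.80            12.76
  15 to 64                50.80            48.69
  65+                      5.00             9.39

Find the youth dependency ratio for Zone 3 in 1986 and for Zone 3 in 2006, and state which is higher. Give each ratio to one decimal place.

Zone 3 in 1986: 34.80 / 50.80 × 100 = 68.5
Zone 3 in 2006: 12.76 / 48.69 × 100 = 26.2

Zone 3 in 1986: 68.5
Zone 3 in 2006: 26.2
Higher: Zone 3 in 1986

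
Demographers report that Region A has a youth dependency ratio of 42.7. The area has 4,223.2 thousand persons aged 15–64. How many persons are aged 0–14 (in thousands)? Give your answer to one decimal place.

Aged 0–14: 1,803.3

Youth dependency ratio = youth / working-age × 100
42.7 = Y / 4,223.2 × 100
⇒ 1,803.3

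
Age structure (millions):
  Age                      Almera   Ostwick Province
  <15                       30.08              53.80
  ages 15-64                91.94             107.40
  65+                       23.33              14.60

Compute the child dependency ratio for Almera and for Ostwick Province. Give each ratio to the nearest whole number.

Almera: 30.08 / 91.94 × 100 = 33
Ostwick Province: 53.80 / 107.40 × 100 = 50

Almera: 33
Ostwick Province: 50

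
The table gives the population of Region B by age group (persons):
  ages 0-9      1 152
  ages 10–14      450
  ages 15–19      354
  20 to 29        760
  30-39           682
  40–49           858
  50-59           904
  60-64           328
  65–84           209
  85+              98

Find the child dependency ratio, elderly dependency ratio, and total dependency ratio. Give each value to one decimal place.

0–14: 1 152 + 450 = 1 602
15–64: 354 + 760 + 682 + 858 + 904 + 328 = 3 886
65+: 209 + 98 = 307
Youth dependency ratio = 1 602 / 3 886 × 100 = 41.2
Old-age dependency ratio = 307 / 3 886 × 100 = 7.9
Total dependency ratio = (1 602 + 307) / 3 886 × 100 = 1 909 / 3 886 × 100 = 49.1

Youth dependency ratio: 41.2
Old-age dependency ratio: 7.9
Total dependency ratio: 49.1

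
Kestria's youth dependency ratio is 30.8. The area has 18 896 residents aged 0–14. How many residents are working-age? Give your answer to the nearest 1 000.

Youth dependency ratio = youth / working-age × 100
30.8 = 18 896 / W × 100
⇒ 61 000

Working-age: 61 000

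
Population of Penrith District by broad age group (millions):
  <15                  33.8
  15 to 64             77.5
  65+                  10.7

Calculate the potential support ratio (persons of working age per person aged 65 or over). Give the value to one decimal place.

Potential support ratio: 7.2

Potential support ratio = 77.5 / 10.7 = 7.2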